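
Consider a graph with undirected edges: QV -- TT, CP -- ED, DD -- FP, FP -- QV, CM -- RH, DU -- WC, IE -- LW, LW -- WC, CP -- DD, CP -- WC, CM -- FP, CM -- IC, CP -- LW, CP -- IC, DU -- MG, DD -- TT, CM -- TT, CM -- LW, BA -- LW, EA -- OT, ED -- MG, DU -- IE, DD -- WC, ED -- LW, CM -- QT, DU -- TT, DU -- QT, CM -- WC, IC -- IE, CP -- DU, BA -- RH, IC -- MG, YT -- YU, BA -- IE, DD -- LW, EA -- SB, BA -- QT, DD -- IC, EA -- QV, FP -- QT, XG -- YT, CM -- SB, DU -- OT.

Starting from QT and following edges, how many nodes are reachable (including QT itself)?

BFS from QT visits: QT, BA, CM, DU, FP, IE, LW, RH, IC, SB, TT, WC, CP, MG, OT, DD, QV, ED, EA
Reachable nodes: 19 of 22 total.

19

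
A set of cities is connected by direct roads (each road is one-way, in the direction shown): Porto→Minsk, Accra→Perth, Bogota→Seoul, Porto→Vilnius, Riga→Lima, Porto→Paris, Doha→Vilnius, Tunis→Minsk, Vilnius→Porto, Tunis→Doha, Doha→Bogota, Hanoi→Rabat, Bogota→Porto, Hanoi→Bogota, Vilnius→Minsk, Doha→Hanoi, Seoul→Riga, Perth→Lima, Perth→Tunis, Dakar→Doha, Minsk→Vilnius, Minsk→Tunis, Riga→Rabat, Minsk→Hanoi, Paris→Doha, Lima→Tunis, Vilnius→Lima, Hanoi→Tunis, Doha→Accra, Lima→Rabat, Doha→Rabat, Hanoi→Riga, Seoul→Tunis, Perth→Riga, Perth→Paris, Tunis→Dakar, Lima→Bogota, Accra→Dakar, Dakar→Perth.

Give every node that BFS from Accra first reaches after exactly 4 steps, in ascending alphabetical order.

Porto, Seoul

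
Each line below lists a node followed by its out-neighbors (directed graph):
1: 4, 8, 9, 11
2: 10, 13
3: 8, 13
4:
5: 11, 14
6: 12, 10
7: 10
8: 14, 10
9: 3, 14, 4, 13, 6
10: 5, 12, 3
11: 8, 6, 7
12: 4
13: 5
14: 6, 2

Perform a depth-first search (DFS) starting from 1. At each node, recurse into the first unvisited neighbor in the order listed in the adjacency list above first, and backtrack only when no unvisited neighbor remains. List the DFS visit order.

1 → 4 → 8 → 14 → 6 → 12 → 10 → 5 → 11 → 7 → 3 → 13 → 2 → 9

Visit 1
1 → 4
1 → 8
8 → 14
14 → 6
6 → 12
6 → 10
10 → 5
5 → 11
11 → 7
10 → 3
3 → 13
14 → 2
1 → 9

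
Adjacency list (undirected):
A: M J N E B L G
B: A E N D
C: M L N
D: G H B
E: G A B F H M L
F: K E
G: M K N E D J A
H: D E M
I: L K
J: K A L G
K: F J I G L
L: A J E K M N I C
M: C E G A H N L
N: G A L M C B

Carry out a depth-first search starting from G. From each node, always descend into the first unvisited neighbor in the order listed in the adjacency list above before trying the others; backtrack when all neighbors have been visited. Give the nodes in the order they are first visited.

Visit G
G → M
M → C
C → L
L → A
A → J
J → K
K → F
F → E
E → B
B → N
B → D
D → H
K → I

G, M, C, L, A, J, K, F, E, B, N, D, H, I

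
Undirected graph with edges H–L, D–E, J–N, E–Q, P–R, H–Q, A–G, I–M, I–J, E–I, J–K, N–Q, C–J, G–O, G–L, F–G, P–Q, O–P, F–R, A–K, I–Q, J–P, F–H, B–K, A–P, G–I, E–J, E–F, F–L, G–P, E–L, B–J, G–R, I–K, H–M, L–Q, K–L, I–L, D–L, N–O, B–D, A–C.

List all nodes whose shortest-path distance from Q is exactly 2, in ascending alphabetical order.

A, D, F, G, J, K, M, O, R

Level 0: Q
Level 1: E, H, I, L, N, P
Level 2: A, D, F, G, J, K, M, O, R
Level 3: B, C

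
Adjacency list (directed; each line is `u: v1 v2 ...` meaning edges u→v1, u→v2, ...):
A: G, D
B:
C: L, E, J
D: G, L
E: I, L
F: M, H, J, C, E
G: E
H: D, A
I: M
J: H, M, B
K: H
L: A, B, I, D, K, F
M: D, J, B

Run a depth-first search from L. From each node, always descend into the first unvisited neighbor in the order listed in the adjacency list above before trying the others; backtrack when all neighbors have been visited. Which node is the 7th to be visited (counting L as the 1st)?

Visit L
L → A
A → G
G → E
E → I
I → M
M → D
M → J
J → H
J → B
L → K
L → F
F → C

Visit order: L, A, G, E, I, M, D, J, H, B, K, F, C

D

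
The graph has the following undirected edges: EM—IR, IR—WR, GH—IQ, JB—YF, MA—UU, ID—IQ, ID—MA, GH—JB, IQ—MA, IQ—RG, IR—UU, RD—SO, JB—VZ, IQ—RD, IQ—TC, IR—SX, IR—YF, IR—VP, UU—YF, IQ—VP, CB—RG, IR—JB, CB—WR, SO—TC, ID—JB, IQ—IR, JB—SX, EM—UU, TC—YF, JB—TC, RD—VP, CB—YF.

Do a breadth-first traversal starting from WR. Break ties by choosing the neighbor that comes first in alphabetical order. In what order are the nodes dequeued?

WR CB IR RG YF EM IQ JB SX UU VP TC GH ID MA RD VZ SO

Visit WR; enqueue CB, IR → queue [CB, IR]
Visit CB; enqueue RG, YF → queue [IR, RG, YF]
Visit IR; enqueue EM, IQ, JB, SX, UU, VP → queue [RG, YF, EM, IQ, JB, SX, UU, VP]
Visit RG → queue [YF, EM, IQ, JB, SX, UU, VP]
Visit YF; enqueue TC → queue [EM, IQ, JB, SX, UU, VP, TC]
Visit EM → queue [IQ, JB, SX, UU, VP, TC]
Visit IQ; enqueue GH, ID, MA, RD → queue [JB, SX, UU, VP, TC, GH, ID, MA, RD]
Visit JB; enqueue VZ → queue [SX, UU, VP, TC, GH, ID, MA, RD, VZ]
Visit SX → queue [UU, VP, TC, GH, ID, MA, RD, VZ]
Visit UU → queue [VP, TC, GH, ID, MA, RD, VZ]
Visit VP → queue [TC, GH, ID, MA, RD, VZ]
Visit TC; enqueue SO → queue [GH, ID, MA, RD, VZ, SO]
Visit GH → queue [ID, MA, RD, VZ, SO]
Visit ID → queue [MA, RD, VZ, SO]
Visit MA → queue [RD, VZ, SO]
Visit RD → queue [VZ, SO]
Visit VZ → queue [SO]
Visit SO → queue []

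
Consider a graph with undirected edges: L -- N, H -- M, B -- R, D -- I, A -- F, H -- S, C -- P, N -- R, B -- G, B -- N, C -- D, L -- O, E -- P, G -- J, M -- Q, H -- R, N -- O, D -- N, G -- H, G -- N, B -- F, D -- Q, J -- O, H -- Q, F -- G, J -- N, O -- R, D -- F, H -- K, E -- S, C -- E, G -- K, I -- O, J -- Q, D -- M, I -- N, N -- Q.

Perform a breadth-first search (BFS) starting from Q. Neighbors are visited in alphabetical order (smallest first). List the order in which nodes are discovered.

Visit Q; enqueue D, H, J, M, N → queue [D, H, J, M, N]
Visit D; enqueue C, F, I → queue [H, J, M, N, C, F, I]
Visit H; enqueue G, K, R, S → queue [J, M, N, C, F, I, G, K, R, S]
Visit J; enqueue O → queue [M, N, C, F, I, G, K, R, S, O]
Visit M → queue [N, C, F, I, G, K, R, S, O]
Visit N; enqueue B, L → queue [C, F, I, G, K, R, S, O, B, L]
Visit C; enqueue E, P → queue [F, I, G, K, R, S, O, B, L, E, P]
Visit F; enqueue A → queue [I, G, K, R, S, O, B, L, E, P, A]
Visit I → queue [G, K, R, S, O, B, L, E, P, A]
Visit G → queue [K, R, S, O, B, L, E, P, A]
Visit K → queue [R, S, O, B, L, E, P, A]
Visit R → queue [S, O, B, L, E, P, A]
Visit S → queue [O, B, L, E, P, A]
Visit O → queue [B, L, E, P, A]
Visit B → queue [L, E, P, A]
Visit L → queue [E, P, A]
Visit E → queue [P, A]
Visit P → queue [A]
Visit A → queue []

Q -> D -> H -> J -> M -> N -> C -> F -> I -> G -> K -> R -> S -> O -> B -> L -> E -> P -> A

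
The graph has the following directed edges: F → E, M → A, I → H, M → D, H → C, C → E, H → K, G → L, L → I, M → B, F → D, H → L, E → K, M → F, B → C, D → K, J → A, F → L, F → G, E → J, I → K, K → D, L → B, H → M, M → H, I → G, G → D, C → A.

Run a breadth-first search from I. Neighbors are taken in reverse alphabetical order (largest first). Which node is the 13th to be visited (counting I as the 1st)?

J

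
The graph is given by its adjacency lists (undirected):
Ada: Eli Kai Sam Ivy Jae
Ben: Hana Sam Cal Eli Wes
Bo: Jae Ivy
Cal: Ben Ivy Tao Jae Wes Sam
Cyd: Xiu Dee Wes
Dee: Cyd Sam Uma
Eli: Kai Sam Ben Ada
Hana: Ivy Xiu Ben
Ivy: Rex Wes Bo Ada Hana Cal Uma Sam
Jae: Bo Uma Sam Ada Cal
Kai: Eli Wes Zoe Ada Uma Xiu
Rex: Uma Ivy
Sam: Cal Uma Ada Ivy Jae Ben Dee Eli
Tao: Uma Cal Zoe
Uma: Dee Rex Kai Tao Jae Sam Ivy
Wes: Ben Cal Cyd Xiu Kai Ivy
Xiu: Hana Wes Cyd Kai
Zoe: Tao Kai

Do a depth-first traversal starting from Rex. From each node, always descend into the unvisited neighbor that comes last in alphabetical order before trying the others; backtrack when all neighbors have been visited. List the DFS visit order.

Visit Rex
Rex → Uma
Uma → Tao
Tao → Zoe
Zoe → Kai
Kai → Xiu
Xiu → Wes
Wes → Ivy
Ivy → Sam
Sam → Jae
Jae → Cal
Cal → Ben
Ben → Hana
Ben → Eli
Eli → Ada
Jae → Bo
Sam → Dee
Dee → Cyd

Rex, Uma, Tao, Zoe, Kai, Xiu, Wes, Ivy, Sam, Jae, Cal, Ben, Hana, Eli, Ada, Bo, Dee, Cyd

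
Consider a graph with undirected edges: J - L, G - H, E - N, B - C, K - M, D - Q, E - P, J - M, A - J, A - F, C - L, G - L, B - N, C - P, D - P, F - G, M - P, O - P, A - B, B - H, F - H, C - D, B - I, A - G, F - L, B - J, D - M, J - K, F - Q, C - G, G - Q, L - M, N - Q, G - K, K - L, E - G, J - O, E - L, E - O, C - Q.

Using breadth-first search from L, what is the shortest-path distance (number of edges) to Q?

Level 0: L
Level 1: C, E, F, G, J, K, M
Level 2: A, B, D, H, N, O, P, Q
Level 3: I
Q first appears at level 2.

2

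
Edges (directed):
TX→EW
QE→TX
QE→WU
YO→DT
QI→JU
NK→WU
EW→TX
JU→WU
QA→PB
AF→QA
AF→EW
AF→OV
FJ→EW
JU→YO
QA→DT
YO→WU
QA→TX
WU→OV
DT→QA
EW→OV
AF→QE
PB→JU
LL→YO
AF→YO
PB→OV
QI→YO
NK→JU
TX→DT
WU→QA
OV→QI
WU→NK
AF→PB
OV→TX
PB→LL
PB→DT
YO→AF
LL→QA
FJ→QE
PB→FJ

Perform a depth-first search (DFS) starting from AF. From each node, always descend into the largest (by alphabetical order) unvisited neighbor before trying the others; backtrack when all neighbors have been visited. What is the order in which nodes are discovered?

AF → YO → WU → QA → TX → EW → OV → QI → JU → DT → PB → LL → FJ → QE → NK

Visit AF
AF → YO
YO → WU
WU → QA
QA → TX
TX → EW
EW → OV
OV → QI
QI → JU
TX → DT
QA → PB
PB → LL
PB → FJ
FJ → QE
WU → NK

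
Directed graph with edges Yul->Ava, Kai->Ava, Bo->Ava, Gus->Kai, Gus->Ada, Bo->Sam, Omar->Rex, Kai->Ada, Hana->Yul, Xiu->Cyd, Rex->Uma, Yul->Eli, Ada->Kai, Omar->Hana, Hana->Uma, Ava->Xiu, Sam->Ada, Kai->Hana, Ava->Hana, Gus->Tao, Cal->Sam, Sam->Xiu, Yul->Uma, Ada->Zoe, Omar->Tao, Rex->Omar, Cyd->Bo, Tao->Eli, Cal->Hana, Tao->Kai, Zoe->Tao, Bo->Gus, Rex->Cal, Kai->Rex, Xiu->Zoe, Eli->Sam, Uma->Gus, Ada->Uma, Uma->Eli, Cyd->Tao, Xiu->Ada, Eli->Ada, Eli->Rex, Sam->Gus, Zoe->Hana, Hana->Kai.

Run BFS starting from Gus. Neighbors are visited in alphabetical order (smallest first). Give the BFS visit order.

Visit Gus; enqueue Ada, Kai, Tao → queue [Ada, Kai, Tao]
Visit Ada; enqueue Uma, Zoe → queue [Kai, Tao, Uma, Zoe]
Visit Kai; enqueue Ava, Hana, Rex → queue [Tao, Uma, Zoe, Ava, Hana, Rex]
Visit Tao; enqueue Eli → queue [Uma, Zoe, Ava, Hana, Rex, Eli]
Visit Uma → queue [Zoe, Ava, Hana, Rex, Eli]
Visit Zoe → queue [Ava, Hana, Rex, Eli]
Visit Ava; enqueue Xiu → queue [Hana, Rex, Eli, Xiu]
Visit Hana; enqueue Yul → queue [Rex, Eli, Xiu, Yul]
Visit Rex; enqueue Cal, Omar → queue [Eli, Xiu, Yul, Cal, Omar]
Visit Eli; enqueue Sam → queue [Xiu, Yul, Cal, Omar, Sam]
Visit Xiu; enqueue Cyd → queue [Yul, Cal, Omar, Sam, Cyd]
Visit Yul → queue [Cal, Omar, Sam, Cyd]
Visit Cal → queue [Omar, Sam, Cyd]
Visit Omar → queue [Sam, Cyd]
Visit Sam → queue [Cyd]
Visit Cyd; enqueue Bo → queue [Bo]
Visit Bo → queue []

Gus Ada Kai Tao Uma Zoe Ava Hana Rex Eli Xiu Yul Cal Omar Sam Cyd Bo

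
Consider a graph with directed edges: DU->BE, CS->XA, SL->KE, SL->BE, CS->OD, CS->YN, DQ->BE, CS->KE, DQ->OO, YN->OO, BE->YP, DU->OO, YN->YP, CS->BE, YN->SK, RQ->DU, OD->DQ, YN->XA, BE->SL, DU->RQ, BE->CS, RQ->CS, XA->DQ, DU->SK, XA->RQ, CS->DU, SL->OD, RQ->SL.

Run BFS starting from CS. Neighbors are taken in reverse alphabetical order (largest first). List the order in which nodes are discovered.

CS -> YN -> XA -> OD -> KE -> DU -> BE -> YP -> SK -> OO -> RQ -> DQ -> SL

Visit CS; enqueue YN, XA, OD, KE, DU, BE → queue [YN, XA, OD, KE, DU, BE]
Visit YN; enqueue YP, SK, OO → queue [XA, OD, KE, DU, BE, YP, SK, OO]
Visit XA; enqueue RQ, DQ → queue [OD, KE, DU, BE, YP, SK, OO, RQ, DQ]
Visit OD → queue [KE, DU, BE, YP, SK, OO, RQ, DQ]
Visit KE → queue [DU, BE, YP, SK, OO, RQ, DQ]
Visit DU → queue [BE, YP, SK, OO, RQ, DQ]
Visit BE; enqueue SL → queue [YP, SK, OO, RQ, DQ, SL]
Visit YP → queue [SK, OO, RQ, DQ, SL]
Visit SK → queue [OO, RQ, DQ, SL]
Visit OO → queue [RQ, DQ, SL]
Visit RQ → queue [DQ, SL]
Visit DQ → queue [SL]
Visit SL → queue []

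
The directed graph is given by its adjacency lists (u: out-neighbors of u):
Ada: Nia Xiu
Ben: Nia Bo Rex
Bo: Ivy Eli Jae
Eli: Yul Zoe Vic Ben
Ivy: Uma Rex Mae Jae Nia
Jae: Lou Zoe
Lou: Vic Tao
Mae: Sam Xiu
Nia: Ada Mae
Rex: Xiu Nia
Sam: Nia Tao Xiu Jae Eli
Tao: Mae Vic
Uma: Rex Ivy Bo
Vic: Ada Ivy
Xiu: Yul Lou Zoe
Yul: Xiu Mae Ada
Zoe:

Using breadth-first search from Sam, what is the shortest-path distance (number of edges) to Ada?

2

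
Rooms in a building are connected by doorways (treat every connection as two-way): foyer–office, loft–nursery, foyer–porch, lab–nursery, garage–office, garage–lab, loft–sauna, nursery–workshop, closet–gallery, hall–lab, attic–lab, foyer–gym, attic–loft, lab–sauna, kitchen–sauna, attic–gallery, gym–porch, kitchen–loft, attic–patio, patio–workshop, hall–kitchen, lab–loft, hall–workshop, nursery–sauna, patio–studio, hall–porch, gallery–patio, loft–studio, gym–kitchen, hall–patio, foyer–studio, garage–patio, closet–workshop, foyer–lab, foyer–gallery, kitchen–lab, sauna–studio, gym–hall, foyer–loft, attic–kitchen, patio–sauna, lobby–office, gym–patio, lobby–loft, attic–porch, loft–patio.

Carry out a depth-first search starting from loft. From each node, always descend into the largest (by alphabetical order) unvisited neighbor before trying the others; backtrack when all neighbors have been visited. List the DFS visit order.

loft, studio, sauna, patio, workshop, nursery, lab, kitchen, hall, porch, gym, foyer, office, lobby, garage, gallery, closet, attic

Visit loft
loft → studio
studio → sauna
sauna → patio
patio → workshop
workshop → nursery
nursery → lab
lab → kitchen
kitchen → hall
hall → porch
porch → gym
gym → foyer
foyer → office
office → lobby
office → garage
foyer → gallery
gallery → closet
gallery → attic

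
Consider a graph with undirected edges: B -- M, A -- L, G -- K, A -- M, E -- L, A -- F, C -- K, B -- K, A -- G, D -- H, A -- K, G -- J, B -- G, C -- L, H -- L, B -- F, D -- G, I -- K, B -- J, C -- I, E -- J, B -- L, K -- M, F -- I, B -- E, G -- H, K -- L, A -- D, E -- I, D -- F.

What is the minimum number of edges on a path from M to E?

2

Level 0: M
Level 1: A, B, K
Level 2: C, D, E, F, G, I, J, L
Level 3: H
E first appears at level 2.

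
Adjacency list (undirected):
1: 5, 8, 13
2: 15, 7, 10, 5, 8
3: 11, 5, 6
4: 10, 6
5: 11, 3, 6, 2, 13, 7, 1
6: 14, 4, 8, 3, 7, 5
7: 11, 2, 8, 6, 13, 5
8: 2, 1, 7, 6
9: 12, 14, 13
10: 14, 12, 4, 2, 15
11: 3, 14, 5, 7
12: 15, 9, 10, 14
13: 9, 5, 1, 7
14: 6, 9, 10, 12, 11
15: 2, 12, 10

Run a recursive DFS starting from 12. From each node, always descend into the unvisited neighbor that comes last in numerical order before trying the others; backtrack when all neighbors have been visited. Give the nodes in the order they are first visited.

Visit 12
12 → 15
15 → 10
10 → 14
14 → 11
11 → 7
7 → 13
13 → 9
13 → 5
5 → 6
6 → 8
8 → 2
8 → 1
6 → 4
6 → 3

12 → 15 → 10 → 14 → 11 → 7 → 13 → 9 → 5 → 6 → 8 → 2 → 1 → 4 → 3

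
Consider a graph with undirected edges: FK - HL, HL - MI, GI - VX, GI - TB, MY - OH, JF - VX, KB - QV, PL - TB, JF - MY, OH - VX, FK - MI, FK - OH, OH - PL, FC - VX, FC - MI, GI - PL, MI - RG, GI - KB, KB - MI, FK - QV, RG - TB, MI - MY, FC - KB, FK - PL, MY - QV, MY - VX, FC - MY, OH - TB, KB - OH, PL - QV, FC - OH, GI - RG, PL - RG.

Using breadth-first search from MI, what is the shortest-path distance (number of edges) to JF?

Level 0: MI
Level 1: FC, FK, HL, KB, MY, RG
Level 2: GI, JF, OH, PL, QV, TB, VX
JF first appears at level 2.

2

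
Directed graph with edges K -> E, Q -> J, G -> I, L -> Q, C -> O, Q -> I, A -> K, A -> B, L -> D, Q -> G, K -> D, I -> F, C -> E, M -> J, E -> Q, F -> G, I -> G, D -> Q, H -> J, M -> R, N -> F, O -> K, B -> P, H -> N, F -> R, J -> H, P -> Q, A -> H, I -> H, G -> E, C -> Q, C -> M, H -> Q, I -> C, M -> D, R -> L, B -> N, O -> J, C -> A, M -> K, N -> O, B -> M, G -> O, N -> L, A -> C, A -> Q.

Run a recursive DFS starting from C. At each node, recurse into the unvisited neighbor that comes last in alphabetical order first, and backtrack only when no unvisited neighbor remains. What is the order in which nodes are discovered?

C, Q, J, H, N, O, K, E, D, L, F, R, G, I, M, A, B, P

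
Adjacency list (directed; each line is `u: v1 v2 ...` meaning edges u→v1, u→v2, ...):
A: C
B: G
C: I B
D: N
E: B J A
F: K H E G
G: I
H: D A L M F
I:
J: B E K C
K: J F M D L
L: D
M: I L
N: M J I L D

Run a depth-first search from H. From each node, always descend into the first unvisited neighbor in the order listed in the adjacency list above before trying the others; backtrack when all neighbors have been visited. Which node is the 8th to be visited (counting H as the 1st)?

B

Visit H
H → D
D → N
N → M
M → I
M → L
N → J
J → B
B → G
J → E
E → A
A → C
J → K
K → F

Visit order: H, D, N, M, I, L, J, B, G, E, A, C, K, F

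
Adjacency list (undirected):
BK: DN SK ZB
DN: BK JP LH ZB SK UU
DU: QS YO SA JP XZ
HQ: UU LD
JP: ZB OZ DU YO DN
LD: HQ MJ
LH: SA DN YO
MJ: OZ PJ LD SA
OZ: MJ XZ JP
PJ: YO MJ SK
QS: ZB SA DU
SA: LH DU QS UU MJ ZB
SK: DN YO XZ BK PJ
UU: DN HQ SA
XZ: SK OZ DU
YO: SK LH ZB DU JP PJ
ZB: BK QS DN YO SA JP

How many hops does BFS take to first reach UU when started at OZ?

3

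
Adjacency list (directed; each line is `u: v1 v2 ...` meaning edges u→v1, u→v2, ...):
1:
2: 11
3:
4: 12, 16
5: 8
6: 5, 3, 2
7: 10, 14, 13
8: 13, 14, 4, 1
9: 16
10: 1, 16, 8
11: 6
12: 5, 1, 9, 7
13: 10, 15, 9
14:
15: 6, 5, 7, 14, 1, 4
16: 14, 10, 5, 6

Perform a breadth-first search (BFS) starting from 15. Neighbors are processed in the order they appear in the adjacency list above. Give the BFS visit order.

Visit 15; enqueue 6, 5, 7, 14, 1, 4 → queue [6, 5, 7, 14, 1, 4]
Visit 6; enqueue 3, 2 → queue [5, 7, 14, 1, 4, 3, 2]
Visit 5; enqueue 8 → queue [7, 14, 1, 4, 3, 2, 8]
Visit 7; enqueue 10, 13 → queue [14, 1, 4, 3, 2, 8, 10, 13]
Visit 14 → queue [1, 4, 3, 2, 8, 10, 13]
Visit 1 → queue [4, 3, 2, 8, 10, 13]
Visit 4; enqueue 12, 16 → queue [3, 2, 8, 10, 13, 12, 16]
Visit 3 → queue [2, 8, 10, 13, 12, 16]
Visit 2; enqueue 11 → queue [8, 10, 13, 12, 16, 11]
Visit 8 → queue [10, 13, 12, 16, 11]
Visit 10 → queue [13, 12, 16, 11]
Visit 13; enqueue 9 → queue [12, 16, 11, 9]
Visit 12 → queue [16, 11, 9]
Visit 16 → queue [11, 9]
Visit 11 → queue [9]
Visit 9 → queue []

15 6 5 7 14 1 4 3 2 8 10 13 12 16 11 9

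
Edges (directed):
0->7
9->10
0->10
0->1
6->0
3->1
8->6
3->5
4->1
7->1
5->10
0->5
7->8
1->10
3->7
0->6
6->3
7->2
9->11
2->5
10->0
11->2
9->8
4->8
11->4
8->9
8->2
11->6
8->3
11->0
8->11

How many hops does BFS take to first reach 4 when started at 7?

3

Level 0: 7
Level 1: 1, 2, 8
Level 2: 3, 5, 6, 9, 10, 11
Level 3: 0, 4
4 first appears at level 3.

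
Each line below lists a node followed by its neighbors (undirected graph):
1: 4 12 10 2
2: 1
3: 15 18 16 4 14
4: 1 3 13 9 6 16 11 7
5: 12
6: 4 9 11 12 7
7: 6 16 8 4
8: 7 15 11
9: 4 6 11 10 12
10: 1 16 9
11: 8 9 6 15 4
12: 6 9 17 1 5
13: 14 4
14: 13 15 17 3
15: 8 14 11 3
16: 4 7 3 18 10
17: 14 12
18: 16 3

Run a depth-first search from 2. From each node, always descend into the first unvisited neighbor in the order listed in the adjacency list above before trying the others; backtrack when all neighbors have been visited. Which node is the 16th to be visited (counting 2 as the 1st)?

14

Visit 2
2 → 1
1 → 4
4 → 3
3 → 15
15 → 8
8 → 7
7 → 6
6 → 9
9 → 11
9 → 10
10 → 16
16 → 18
9 → 12
12 → 17
17 → 14
14 → 13
12 → 5

Visit order: 2, 1, 4, 3, 15, 8, 7, 6, 9, 11, 10, 16, 18, 12, 17, 14, 13, 5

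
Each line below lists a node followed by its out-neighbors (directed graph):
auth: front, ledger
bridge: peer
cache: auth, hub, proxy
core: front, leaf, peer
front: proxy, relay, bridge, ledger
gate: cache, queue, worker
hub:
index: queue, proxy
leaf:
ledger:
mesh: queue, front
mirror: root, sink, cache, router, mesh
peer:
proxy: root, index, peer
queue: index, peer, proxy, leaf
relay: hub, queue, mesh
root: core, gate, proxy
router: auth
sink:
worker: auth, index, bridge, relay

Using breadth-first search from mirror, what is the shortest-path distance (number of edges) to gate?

Level 0: mirror
Level 1: cache, mesh, root, router, sink
Level 2: auth, core, front, gate, hub, proxy, queue
Level 3: bridge, index, leaf, ledger, peer, relay, worker
gate first appears at level 2.

2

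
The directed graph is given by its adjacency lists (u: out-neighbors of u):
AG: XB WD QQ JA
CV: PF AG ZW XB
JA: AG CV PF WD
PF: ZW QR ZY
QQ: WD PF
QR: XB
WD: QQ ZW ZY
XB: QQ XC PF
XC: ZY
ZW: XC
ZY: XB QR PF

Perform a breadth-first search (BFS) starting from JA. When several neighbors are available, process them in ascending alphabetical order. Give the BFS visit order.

Visit JA; enqueue AG, CV, PF, WD → queue [AG, CV, PF, WD]
Visit AG; enqueue QQ, XB → queue [CV, PF, WD, QQ, XB]
Visit CV; enqueue ZW → queue [PF, WD, QQ, XB, ZW]
Visit PF; enqueue QR, ZY → queue [WD, QQ, XB, ZW, QR, ZY]
Visit WD → queue [QQ, XB, ZW, QR, ZY]
Visit QQ → queue [XB, ZW, QR, ZY]
Visit XB; enqueue XC → queue [ZW, QR, ZY, XC]
Visit ZW → queue [QR, ZY, XC]
Visit QR → queue [ZY, XC]
Visit ZY → queue [XC]
Visit XC → queue []

JA, AG, CV, PF, WD, QQ, XB, ZW, QR, ZY, XC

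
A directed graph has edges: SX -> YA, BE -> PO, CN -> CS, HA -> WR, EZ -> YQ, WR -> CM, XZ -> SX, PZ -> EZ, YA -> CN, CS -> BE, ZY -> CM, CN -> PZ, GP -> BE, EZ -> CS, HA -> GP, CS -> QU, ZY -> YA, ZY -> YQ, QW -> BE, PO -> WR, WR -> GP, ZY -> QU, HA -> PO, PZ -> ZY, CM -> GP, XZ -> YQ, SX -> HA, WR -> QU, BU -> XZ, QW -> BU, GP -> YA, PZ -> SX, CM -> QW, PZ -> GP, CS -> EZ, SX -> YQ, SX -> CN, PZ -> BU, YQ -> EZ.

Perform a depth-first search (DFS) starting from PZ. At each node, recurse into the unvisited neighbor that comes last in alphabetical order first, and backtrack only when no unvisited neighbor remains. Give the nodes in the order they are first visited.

Visit PZ
PZ → ZY
ZY → YQ
YQ → EZ
EZ → CS
CS → QU
CS → BE
BE → PO
PO → WR
WR → GP
GP → YA
YA → CN
WR → CM
CM → QW
QW → BU
BU → XZ
XZ → SX
SX → HA

PZ, ZY, YQ, EZ, CS, QU, BE, PO, WR, GP, YA, CN, CM, QW, BU, XZ, SX, HA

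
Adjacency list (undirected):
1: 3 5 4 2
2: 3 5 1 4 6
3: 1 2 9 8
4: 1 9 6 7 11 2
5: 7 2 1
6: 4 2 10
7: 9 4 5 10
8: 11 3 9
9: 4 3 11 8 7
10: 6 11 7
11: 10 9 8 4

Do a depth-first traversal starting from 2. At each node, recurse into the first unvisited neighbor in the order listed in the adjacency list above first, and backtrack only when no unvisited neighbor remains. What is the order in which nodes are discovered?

Visit 2
2 → 3
3 → 1
1 → 5
5 → 7
7 → 9
9 → 4
4 → 6
6 → 10
10 → 11
11 → 8

2, 3, 1, 5, 7, 9, 4, 6, 10, 11, 8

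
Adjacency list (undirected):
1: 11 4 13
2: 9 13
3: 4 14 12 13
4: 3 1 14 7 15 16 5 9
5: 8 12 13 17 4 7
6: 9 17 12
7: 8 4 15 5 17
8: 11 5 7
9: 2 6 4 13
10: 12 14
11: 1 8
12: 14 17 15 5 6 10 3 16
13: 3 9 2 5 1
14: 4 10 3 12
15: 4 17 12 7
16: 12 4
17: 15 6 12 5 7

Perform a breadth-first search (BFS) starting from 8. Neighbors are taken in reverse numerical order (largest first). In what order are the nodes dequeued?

Visit 8; enqueue 11, 7, 5 → queue [11, 7, 5]
Visit 11; enqueue 1 → queue [7, 5, 1]
Visit 7; enqueue 17, 15, 4 → queue [5, 1, 17, 15, 4]
Visit 5; enqueue 13, 12 → queue [1, 17, 15, 4, 13, 12]
Visit 1 → queue [17, 15, 4, 13, 12]
Visit 17; enqueue 6 → queue [15, 4, 13, 12, 6]
Visit 15 → queue [4, 13, 12, 6]
Visit 4; enqueue 16, 14, 9, 3 → queue [13, 12, 6, 16, 14, 9, 3]
Visit 13; enqueue 2 → queue [12, 6, 16, 14, 9, 3, 2]
Visit 12; enqueue 10 → queue [6, 16, 14, 9, 3, 2, 10]
Visit 6 → queue [16, 14, 9, 3, 2, 10]
Visit 16 → queue [14, 9, 3, 2, 10]
Visit 14 → queue [9, 3, 2, 10]
Visit 9 → queue [3, 2, 10]
Visit 3 → queue [2, 10]
Visit 2 → queue [10]
Visit 10 → queue []

8 → 11 → 7 → 5 → 1 → 17 → 15 → 4 → 13 → 12 → 6 → 16 → 14 → 9 → 3 → 2 → 10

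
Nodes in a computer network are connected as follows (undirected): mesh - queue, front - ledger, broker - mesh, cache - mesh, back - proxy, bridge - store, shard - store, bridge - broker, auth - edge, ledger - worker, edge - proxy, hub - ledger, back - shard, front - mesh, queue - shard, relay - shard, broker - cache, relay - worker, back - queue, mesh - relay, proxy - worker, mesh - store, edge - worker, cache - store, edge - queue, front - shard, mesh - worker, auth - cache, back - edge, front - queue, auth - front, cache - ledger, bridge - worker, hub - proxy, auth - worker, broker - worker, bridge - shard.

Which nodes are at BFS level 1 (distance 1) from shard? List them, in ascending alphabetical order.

back, bridge, front, queue, relay, store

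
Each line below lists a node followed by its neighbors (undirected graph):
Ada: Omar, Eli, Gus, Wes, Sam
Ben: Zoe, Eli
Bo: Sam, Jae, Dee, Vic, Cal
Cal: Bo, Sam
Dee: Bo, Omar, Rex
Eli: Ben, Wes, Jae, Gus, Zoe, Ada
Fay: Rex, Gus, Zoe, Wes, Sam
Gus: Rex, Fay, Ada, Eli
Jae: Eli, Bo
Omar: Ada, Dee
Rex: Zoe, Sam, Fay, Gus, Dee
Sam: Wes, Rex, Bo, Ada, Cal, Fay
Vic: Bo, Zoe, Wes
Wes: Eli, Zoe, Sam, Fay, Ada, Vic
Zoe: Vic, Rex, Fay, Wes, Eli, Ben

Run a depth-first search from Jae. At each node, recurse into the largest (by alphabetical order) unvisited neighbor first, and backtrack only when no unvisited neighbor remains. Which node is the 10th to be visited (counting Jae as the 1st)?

Fay

Visit Jae
Jae → Eli
Eli → Zoe
Zoe → Wes
Wes → Vic
Vic → Bo
Bo → Sam
Sam → Rex
Rex → Gus
Gus → Fay
Gus → Ada
Ada → Omar
Omar → Dee
Sam → Cal
Zoe → Ben

Visit order: Jae, Eli, Zoe, Wes, Vic, Bo, Sam, Rex, Gus, Fay, Ada, Omar, Dee, Cal, Ben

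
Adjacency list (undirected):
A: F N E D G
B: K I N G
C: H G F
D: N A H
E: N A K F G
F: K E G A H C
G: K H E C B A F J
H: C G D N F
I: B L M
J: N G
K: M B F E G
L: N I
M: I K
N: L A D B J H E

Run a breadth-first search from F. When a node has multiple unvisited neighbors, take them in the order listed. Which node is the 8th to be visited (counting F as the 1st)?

Visit F; enqueue K, E, G, A, H, C → queue [K, E, G, A, H, C]
Visit K; enqueue M, B → queue [E, G, A, H, C, M, B]
Visit E; enqueue N → queue [G, A, H, C, M, B, N]
Visit G; enqueue J → queue [A, H, C, M, B, N, J]
Visit A; enqueue D → queue [H, C, M, B, N, J, D]
Visit H → queue [C, M, B, N, J, D]
Visit C → queue [M, B, N, J, D]
Visit M; enqueue I → queue [B, N, J, D, I]
Visit B → queue [N, J, D, I]
Visit N; enqueue L → queue [J, D, I, L]
Visit J → queue [D, I, L]
Visit D → queue [I, L]
Visit I → queue [L]
Visit L → queue []

Visit order: F, K, E, G, A, H, C, M, B, N, J, D, I, L

M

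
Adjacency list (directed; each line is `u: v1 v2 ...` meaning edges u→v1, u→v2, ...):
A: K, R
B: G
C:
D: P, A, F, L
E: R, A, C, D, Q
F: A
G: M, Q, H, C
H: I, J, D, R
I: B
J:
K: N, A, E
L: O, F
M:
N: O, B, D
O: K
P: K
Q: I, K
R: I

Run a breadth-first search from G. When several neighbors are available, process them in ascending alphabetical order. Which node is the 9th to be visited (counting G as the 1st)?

Visit G; enqueue C, H, M, Q → queue [C, H, M, Q]
Visit C → queue [H, M, Q]
Visit H; enqueue D, I, J, R → queue [M, Q, D, I, J, R]
Visit M → queue [Q, D, I, J, R]
Visit Q; enqueue K → queue [D, I, J, R, K]
Visit D; enqueue A, F, L, P → queue [I, J, R, K, A, F, L, P]
Visit I; enqueue B → queue [J, R, K, A, F, L, P, B]
Visit J → queue [R, K, A, F, L, P, B]
Visit R → queue [K, A, F, L, P, B]
Visit K; enqueue E, N → queue [A, F, L, P, B, E, N]
Visit A → queue [F, L, P, B, E, N]
Visit F → queue [L, P, B, E, N]
Visit L; enqueue O → queue [P, B, E, N, O]
Visit P → queue [B, E, N, O]
Visit B → queue [E, N, O]
Visit E → queue [N, O]
Visit N → queue [O]
Visit O → queue []

Visit order: G, C, H, M, Q, D, I, J, R, K, A, F, L, P, B, E, N, O

R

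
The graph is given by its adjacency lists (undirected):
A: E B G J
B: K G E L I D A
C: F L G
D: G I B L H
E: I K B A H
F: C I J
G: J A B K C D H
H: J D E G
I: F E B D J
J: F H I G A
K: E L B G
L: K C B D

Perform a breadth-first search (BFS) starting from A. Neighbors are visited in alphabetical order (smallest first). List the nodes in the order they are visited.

A, B, E, G, J, D, I, K, L, H, C, F

Visit A; enqueue B, E, G, J → queue [B, E, G, J]
Visit B; enqueue D, I, K, L → queue [E, G, J, D, I, K, L]
Visit E; enqueue H → queue [G, J, D, I, K, L, H]
Visit G; enqueue C → queue [J, D, I, K, L, H, C]
Visit J; enqueue F → queue [D, I, K, L, H, C, F]
Visit D → queue [I, K, L, H, C, F]
Visit I → queue [K, L, H, C, F]
Visit K → queue [L, H, C, F]
Visit L → queue [H, C, F]
Visit H → queue [C, F]
Visit C → queue [F]
Visit F → queue []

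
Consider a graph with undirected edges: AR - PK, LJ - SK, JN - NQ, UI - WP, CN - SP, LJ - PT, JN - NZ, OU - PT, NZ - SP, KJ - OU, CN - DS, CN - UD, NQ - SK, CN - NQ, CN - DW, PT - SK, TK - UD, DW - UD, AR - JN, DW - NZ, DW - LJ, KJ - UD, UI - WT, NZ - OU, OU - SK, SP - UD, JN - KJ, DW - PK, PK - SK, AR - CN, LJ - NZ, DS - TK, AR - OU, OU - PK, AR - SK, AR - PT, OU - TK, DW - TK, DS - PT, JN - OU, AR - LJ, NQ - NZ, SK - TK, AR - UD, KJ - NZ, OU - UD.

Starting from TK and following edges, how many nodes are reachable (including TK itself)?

BFS from TK visits: TK, UD, SK, OU, DW, DS, SP, KJ, CN, AR, PT, PK, NQ, LJ, NZ, JN
Reachable nodes: 16 of 19 total.

16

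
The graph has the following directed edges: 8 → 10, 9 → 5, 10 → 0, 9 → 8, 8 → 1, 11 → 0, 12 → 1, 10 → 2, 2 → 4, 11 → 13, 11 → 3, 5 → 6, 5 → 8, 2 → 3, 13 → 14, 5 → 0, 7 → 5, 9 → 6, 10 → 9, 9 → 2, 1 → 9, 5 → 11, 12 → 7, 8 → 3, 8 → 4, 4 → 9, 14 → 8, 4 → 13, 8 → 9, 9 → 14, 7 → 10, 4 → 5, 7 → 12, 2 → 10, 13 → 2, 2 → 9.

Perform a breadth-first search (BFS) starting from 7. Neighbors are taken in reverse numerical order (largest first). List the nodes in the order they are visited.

Visit 7; enqueue 12, 10, 5 → queue [12, 10, 5]
Visit 12; enqueue 1 → queue [10, 5, 1]
Visit 10; enqueue 9, 2, 0 → queue [5, 1, 9, 2, 0]
Visit 5; enqueue 11, 8, 6 → queue [1, 9, 2, 0, 11, 8, 6]
Visit 1 → queue [9, 2, 0, 11, 8, 6]
Visit 9; enqueue 14 → queue [2, 0, 11, 8, 6, 14]
Visit 2; enqueue 4, 3 → queue [0, 11, 8, 6, 14, 4, 3]
Visit 0 → queue [11, 8, 6, 14, 4, 3]
Visit 11; enqueue 13 → queue [8, 6, 14, 4, 3, 13]
Visit 8 → queue [6, 14, 4, 3, 13]
Visit 6 → queue [14, 4, 3, 13]
Visit 14 → queue [4, 3, 13]
Visit 4 → queue [3, 13]
Visit 3 → queue [13]
Visit 13 → queue []

7 → 12 → 10 → 5 → 1 → 9 → 2 → 0 → 11 → 8 → 6 → 14 → 4 → 3 → 13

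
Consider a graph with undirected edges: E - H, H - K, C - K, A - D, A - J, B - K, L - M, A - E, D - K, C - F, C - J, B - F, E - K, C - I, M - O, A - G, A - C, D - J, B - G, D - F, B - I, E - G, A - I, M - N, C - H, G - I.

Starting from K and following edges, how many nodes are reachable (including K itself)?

BFS from K visits: K, H, E, D, C, B, G, A, J, F, I
Reachable nodes: 11 of 15 total.

11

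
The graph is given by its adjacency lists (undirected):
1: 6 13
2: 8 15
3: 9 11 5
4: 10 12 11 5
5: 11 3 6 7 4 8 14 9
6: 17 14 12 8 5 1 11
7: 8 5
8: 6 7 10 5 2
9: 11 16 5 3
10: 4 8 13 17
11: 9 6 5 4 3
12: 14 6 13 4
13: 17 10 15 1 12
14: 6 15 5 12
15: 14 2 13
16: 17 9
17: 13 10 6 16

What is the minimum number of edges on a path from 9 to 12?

3

Level 0: 9
Level 1: 3, 5, 11, 16
Level 2: 4, 6, 7, 8, 14, 17
Level 3: 1, 2, 10, 12, 13, 15
12 first appears at level 3.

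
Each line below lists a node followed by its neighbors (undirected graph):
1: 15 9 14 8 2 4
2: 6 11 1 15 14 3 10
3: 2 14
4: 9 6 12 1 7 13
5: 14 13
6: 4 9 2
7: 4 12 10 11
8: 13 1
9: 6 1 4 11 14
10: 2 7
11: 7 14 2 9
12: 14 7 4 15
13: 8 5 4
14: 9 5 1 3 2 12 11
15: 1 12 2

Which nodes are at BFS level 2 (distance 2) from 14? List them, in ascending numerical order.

Level 0: 14
Level 1: 1, 2, 3, 5, 9, 11, 12
Level 2: 4, 6, 7, 8, 10, 13, 15

4, 6, 7, 8, 10, 13, 15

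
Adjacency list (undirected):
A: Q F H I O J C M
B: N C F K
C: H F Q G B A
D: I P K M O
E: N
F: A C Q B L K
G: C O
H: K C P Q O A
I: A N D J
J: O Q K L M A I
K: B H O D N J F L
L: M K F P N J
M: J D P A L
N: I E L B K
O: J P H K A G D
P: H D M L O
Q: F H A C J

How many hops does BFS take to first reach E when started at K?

Level 0: K
Level 1: B, D, F, H, J, L, N, O
Level 2: A, C, E, G, I, M, P, Q
E first appears at level 2.

2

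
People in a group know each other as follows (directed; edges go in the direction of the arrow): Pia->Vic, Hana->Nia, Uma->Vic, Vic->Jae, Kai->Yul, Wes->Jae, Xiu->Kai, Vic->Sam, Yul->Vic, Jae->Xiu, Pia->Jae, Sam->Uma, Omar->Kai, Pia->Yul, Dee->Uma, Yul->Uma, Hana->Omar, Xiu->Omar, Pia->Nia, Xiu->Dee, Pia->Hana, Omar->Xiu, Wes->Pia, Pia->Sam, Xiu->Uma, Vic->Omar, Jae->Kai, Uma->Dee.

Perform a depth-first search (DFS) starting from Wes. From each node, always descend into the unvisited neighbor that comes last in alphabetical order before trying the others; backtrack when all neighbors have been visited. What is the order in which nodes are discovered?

Visit Wes
Wes → Pia
Pia → Yul
Yul → Vic
Vic → Sam
Sam → Uma
Uma → Dee
Vic → Omar
Omar → Xiu
Xiu → Kai
Vic → Jae
Pia → Nia
Pia → Hana

Wes, Pia, Yul, Vic, Sam, Uma, Dee, Omar, Xiu, Kai, Jae, Nia, Hana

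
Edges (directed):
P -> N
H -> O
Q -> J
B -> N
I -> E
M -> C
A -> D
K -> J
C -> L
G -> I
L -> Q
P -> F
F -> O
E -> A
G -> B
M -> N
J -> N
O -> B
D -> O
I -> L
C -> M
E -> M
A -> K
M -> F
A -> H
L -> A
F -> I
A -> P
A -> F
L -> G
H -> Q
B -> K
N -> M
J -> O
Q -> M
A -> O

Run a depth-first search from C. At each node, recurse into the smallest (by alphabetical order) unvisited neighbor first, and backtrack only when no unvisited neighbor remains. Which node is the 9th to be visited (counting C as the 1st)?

N

Visit C
C → L
L → A
A → D
D → O
O → B
B → K
K → J
J → N
N → M
M → F
F → I
I → E
A → H
H → Q
A → P
L → G

Visit order: C, L, A, D, O, B, K, J, N, M, F, I, E, H, Q, P, G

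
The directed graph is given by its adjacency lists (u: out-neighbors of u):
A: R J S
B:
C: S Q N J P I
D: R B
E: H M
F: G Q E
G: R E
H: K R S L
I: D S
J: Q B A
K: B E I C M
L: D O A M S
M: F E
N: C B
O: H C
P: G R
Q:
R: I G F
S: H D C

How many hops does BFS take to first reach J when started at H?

3

Level 0: H
Level 1: K, L, R, S
Level 2: A, B, C, D, E, F, G, I, M, O
Level 3: J, N, P, Q
J first appears at level 3.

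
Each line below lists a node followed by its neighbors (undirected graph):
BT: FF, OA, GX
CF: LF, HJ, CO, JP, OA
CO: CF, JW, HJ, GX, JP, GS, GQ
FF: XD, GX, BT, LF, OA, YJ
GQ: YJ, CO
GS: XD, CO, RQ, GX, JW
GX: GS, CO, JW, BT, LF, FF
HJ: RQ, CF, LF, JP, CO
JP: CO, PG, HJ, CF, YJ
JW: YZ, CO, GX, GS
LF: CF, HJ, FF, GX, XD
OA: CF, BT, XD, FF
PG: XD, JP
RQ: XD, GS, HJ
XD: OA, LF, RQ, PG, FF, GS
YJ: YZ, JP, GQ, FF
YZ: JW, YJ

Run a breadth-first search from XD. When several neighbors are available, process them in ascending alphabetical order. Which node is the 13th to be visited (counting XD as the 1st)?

CF

Visit XD; enqueue FF, GS, LF, OA, PG, RQ → queue [FF, GS, LF, OA, PG, RQ]
Visit FF; enqueue BT, GX, YJ → queue [GS, LF, OA, PG, RQ, BT, GX, YJ]
Visit GS; enqueue CO, JW → queue [LF, OA, PG, RQ, BT, GX, YJ, CO, JW]
Visit LF; enqueue CF, HJ → queue [OA, PG, RQ, BT, GX, YJ, CO, JW, CF, HJ]
Visit OA → queue [PG, RQ, BT, GX, YJ, CO, JW, CF, HJ]
Visit PG; enqueue JP → queue [RQ, BT, GX, YJ, CO, JW, CF, HJ, JP]
Visit RQ → queue [BT, GX, YJ, CO, JW, CF, HJ, JP]
Visit BT → queue [GX, YJ, CO, JW, CF, HJ, JP]
Visit GX → queue [YJ, CO, JW, CF, HJ, JP]
Visit YJ; enqueue GQ, YZ → queue [CO, JW, CF, HJ, JP, GQ, YZ]
Visit CO → queue [JW, CF, HJ, JP, GQ, YZ]
Visit JW → queue [CF, HJ, JP, GQ, YZ]
Visit CF → queue [HJ, JP, GQ, YZ]
Visit HJ → queue [JP, GQ, YZ]
Visit JP → queue [GQ, YZ]
Visit GQ → queue [YZ]
Visit YZ → queue []

Visit order: XD, FF, GS, LF, OA, PG, RQ, BT, GX, YJ, CO, JW, CF, HJ, JP, GQ, YZ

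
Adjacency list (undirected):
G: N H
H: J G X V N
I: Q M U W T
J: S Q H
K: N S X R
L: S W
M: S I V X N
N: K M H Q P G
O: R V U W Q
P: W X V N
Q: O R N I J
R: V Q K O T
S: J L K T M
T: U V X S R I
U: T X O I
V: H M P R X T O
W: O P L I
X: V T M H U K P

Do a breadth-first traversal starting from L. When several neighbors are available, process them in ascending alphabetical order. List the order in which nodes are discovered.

Visit L; enqueue S, W → queue [S, W]
Visit S; enqueue J, K, M, T → queue [W, J, K, M, T]
Visit W; enqueue I, O, P → queue [J, K, M, T, I, O, P]
Visit J; enqueue H, Q → queue [K, M, T, I, O, P, H, Q]
Visit K; enqueue N, R, X → queue [M, T, I, O, P, H, Q, N, R, X]
Visit M; enqueue V → queue [T, I, O, P, H, Q, N, R, X, V]
Visit T; enqueue U → queue [I, O, P, H, Q, N, R, X, V, U]
Visit I → queue [O, P, H, Q, N, R, X, V, U]
Visit O → queue [P, H, Q, N, R, X, V, U]
Visit P → queue [H, Q, N, R, X, V, U]
Visit H; enqueue G → queue [Q, N, R, X, V, U, G]
Visit Q → queue [N, R, X, V, U, G]
Visit N → queue [R, X, V, U, G]
Visit R → queue [X, V, U, G]
Visit X → queue [V, U, G]
Visit V → queue [U, G]
Visit U → queue [G]
Visit G → queue []

L, S, W, J, K, M, T, I, O, P, H, Q, N, R, X, V, U, G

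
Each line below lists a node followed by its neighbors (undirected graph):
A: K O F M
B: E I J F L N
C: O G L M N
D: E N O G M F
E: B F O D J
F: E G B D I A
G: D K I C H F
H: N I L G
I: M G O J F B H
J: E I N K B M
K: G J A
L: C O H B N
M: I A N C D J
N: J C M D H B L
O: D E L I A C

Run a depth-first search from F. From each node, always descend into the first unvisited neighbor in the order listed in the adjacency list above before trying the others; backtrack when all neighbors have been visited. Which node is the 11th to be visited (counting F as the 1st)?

J

Visit F
F → E
E → B
B → I
I → M
M → A
A → K
K → G
G → D
D → N
N → J
N → C
C → O
O → L
L → H

Visit order: F, E, B, I, M, A, K, G, D, N, J, C, O, L, H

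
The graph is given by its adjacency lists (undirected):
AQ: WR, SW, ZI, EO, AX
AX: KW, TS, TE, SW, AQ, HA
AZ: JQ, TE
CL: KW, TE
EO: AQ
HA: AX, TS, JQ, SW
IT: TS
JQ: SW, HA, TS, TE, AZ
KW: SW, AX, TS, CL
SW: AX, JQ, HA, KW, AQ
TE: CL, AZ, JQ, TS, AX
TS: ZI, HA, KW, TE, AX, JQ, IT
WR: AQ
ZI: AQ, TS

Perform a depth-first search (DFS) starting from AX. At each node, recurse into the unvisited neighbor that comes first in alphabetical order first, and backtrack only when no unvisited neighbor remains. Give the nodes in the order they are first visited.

Visit AX
AX → AQ
AQ → EO
AQ → SW
SW → HA
HA → JQ
JQ → AZ
AZ → TE
TE → CL
CL → KW
KW → TS
TS → IT
TS → ZI
AQ → WR

AX -> AQ -> EO -> SW -> HA -> JQ -> AZ -> TE -> CL -> KW -> TS -> IT -> ZI -> WR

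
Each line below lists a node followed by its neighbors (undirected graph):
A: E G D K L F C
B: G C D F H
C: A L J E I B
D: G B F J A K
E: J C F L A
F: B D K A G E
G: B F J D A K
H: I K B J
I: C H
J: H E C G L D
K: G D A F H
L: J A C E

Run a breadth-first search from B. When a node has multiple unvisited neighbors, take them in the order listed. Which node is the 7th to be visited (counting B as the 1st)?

Visit B; enqueue G, C, D, F, H → queue [G, C, D, F, H]
Visit G; enqueue J, A, K → queue [C, D, F, H, J, A, K]
Visit C; enqueue L, E, I → queue [D, F, H, J, A, K, L, E, I]
Visit D → queue [F, H, J, A, K, L, E, I]
Visit F → queue [H, J, A, K, L, E, I]
Visit H → queue [J, A, K, L, E, I]
Visit J → queue [A, K, L, E, I]
Visit A → queue [K, L, E, I]
Visit K → queue [L, E, I]
Visit L → queue [E, I]
Visit E → queue [I]
Visit I → queue []

Visit order: B, G, C, D, F, H, J, A, K, L, E, I

J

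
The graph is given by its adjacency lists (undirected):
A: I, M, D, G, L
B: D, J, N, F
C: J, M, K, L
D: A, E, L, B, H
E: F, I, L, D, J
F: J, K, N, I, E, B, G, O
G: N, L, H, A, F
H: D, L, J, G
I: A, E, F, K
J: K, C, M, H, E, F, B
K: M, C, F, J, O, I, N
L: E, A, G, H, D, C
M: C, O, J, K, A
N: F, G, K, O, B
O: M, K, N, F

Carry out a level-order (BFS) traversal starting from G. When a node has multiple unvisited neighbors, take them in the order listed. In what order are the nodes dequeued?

G -> N -> L -> H -> A -> F -> K -> O -> B -> E -> D -> C -> J -> I -> M

Visit G; enqueue N, L, H, A, F → queue [N, L, H, A, F]
Visit N; enqueue K, O, B → queue [L, H, A, F, K, O, B]
Visit L; enqueue E, D, C → queue [H, A, F, K, O, B, E, D, C]
Visit H; enqueue J → queue [A, F, K, O, B, E, D, C, J]
Visit A; enqueue I, M → queue [F, K, O, B, E, D, C, J, I, M]
Visit F → queue [K, O, B, E, D, C, J, I, M]
Visit K → queue [O, B, E, D, C, J, I, M]
Visit O → queue [B, E, D, C, J, I, M]
Visit B → queue [E, D, C, J, I, M]
Visit E → queue [D, C, J, I, M]
Visit D → queue [C, J, I, M]
Visit C → queue [J, I, M]
Visit J → queue [I, M]
Visit I → queue [M]
Visit M → queue []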